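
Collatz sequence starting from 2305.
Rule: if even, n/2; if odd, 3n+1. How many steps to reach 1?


2305 → 6916 → 3458 → 1729 → 5188 → 2594 → 1297 → 3892 → 1946 → 973 → 2920 → 1460 → 730 → 365 → 1096 → 548 → 274 → 137 → 412 → 206 → 103 → 310 → 155 → 466 → 233 → 700 → 350 → 175 → 526 → 263 → 790 → 395 → 1186 → 593 → 1780 → 890 → 445 → 1336 → 668 → 334 → 167 → 502 → 251 → 754 → 377 → 1132 → 566 → 283 → 850 → 425 → 1276 → 638 → 319 → 958 → 479 → 1438 → 719 → 2158 → 1079 → 3238 → 1619 → 4858 → 2429 → 7288 → 3644 → 1822 → 911 → 2734 → 1367 → 4102 → 2051 → 6154 → 3077 → 9232 → 4616 → 2308 → 1154 → 577 → 1732 → 866 → 433 → 1300 → 650 → 325 → 976 → 488 → 244 → 122 → 61 → 184 → 92 → 46 → 23 → 70 → 35 → 106 → 53 → 160 → 80 → 40 → 20 → 10 → 5 → 16 → 8 → 4 → 2 → 1
Total steps = 107

107 steps


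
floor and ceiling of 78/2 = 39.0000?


78/2 = 39.0000
floor = 39
ceil = 39

floor = 39, ceil = 39


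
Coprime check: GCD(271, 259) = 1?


Euclidean algorithm:
271 = 1 * 259 + 12
259 = 21 * 12 + 7
12 = 1 * 7 + 5
7 = 1 * 5 + 2
5 = 2 * 2 + 1
2 = 2 * 1 + 0
GCD(271, 259) = 1

Yes, coprime (GCD = 1)


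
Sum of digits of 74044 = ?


7 + 4 + 0 + 4 + 4 = 19


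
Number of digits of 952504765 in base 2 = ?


952504765 in base 2 = 111000110001100001000110111101
Number of digits = 30

30 digits (base 2)


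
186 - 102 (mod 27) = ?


186 - 102 = 84
84 mod 27 = 3


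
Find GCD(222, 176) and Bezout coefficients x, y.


Tabular extended Euclidean (each row: r = 222*s + 176*t):
r=222, s=1, t=0
r=176, s=0, t=1
q=1: r=46, s=1, t=-1   [222*(1) + 176*(-1) = 46]
q=3: r=38, s=-3, t=4   [222*(-3) + 176*(4) = 38]
q=1: r=8, s=4, t=-5   [222*(4) + 176*(-5) = 8]
q=4: r=6, s=-19, t=24   [222*(-19) + 176*(24) = 6]
q=1: r=2, s=23, t=-29   [222*(23) + 176*(-29) = 2]
q=3: r=0, s=-88, t=111   [222*(-88) + 176*(111) = 0]
GCD = 2; from the row with r=2: x=23, y=-29
Check: 222*(23) + 176*(-29) = 5106 - 5104 = 2

GCD = 2, x = 23, y = -29


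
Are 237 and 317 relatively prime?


Euclidean algorithm:
317 = 1 * 237 + 80
237 = 2 * 80 + 77
80 = 1 * 77 + 3
77 = 25 * 3 + 2
3 = 1 * 2 + 1
2 = 2 * 1 + 0
GCD(237, 317) = 1

Yes, coprime (GCD = 1)


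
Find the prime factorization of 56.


56 / 2 = 28
28 / 2 = 14
14 / 2 = 7
7 / 7 = 1
56 = 2^3 × 7


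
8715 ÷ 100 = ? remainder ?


8715 = 100 * 87 + 15
Check: 8700 + 15 = 8715

q = 87, r = 15


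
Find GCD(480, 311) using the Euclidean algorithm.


480 = 1 * 311 + 169
311 = 1 * 169 + 142
169 = 1 * 142 + 27
142 = 5 * 27 + 7
27 = 3 * 7 + 6
7 = 1 * 6 + 1
6 = 6 * 1 + 0
GCD = 1


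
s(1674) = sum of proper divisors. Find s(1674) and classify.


Proper divisors: 1, 2, 3, 6, 9, 18, 27, 31, 54, 62, 93, 186, 279, 558, 837
Sum = 1 + 2 + 3 + 6 + 9 + 18 + 27 + 31 + 54 + 62 + 93 + 186 + 279 + 558 + 837 = 2166
2166 > 1674 → abundant

s(1674) = 2166 (abundant)


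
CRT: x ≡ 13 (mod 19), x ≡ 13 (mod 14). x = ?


M = 19*14 = 266
M1 = M/19 = 14, M2 = M/14 = 19
M1^(-1) mod 19 = 15, M2^(-1) mod 14 = 3
x = 13*14*15 + 13*19*3 = 3471
3471 mod 266 = 13
Check: 13 mod 19 = 13 ✓, 13 mod 14 = 13 ✓

x ≡ 13 (mod 266)


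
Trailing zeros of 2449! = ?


floor(2449/5) = 489
floor(2449/25) = 97
floor(2449/125) = 19
floor(2449/625) = 3
Total = 608

608 trailing zeros


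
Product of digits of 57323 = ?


5 × 7 × 3 × 2 × 3 = 630


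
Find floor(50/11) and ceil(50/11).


50/11 = 4.5455
floor = 4
ceil = 5

floor = 4, ceil = 5


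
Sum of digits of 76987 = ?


7 + 6 + 9 + 8 + 7 = 37


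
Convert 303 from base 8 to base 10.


303 (base 8) = 195 (decimal)
195 (decimal) = 195 (base 10)


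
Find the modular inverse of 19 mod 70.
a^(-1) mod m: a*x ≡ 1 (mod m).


Use the extended Euclidean algorithm on (70, 19); each row r = 70*s + 19*t:
r=70, s=1, t=0
r=19, s=0, t=1
q=3: r=13, s=1, t=-3   [70*(1) + 19*(-3) = 13]
q=1: r=6, s=-1, t=4   [70*(-1) + 19*(4) = 6]
q=2: r=1, s=3, t=-11   [70*(3) + 19*(-11) = 1]
q=6: r=0, s=-19, t=70   [70*(-19) + 19*(70) = 0]
GCD = 1 with t = -11, so 19*(-11) ≡ 1 (mod 70)
Inverse = -11 mod 70 = 59
Check: 19 * 59 = 1121 ≡ 1 (mod 70)

19^(-1) ≡ 59 (mod 70)


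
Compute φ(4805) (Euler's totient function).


4805 = 5 × 31^2
Prime factors: 5, 31
φ(4805) = 4805 × (1-1/5) × (1-1/31)
= 4805 × 4/5 × 30/31 = 3720

φ(4805) = 3720


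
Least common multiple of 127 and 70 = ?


GCD(127, 70) = 1
LCM = 127*70/1 = 8890/1 = 8890

LCM = 8890


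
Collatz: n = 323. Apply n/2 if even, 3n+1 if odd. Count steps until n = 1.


323 → 970 → 485 → 1456 → 728 → 364 → 182 → 91 → 274 → 137 → 412 → 206 → 103 → 310 → 155 → 466 → 233 → 700 → 350 → 175 → 526 → 263 → 790 → 395 → 1186 → 593 → 1780 → 890 → 445 → 1336 → 668 → 334 → 167 → 502 → 251 → 754 → 377 → 1132 → 566 → 283 → 850 → 425 → 1276 → 638 → 319 → 958 → 479 → 1438 → 719 → 2158 → 1079 → 3238 → 1619 → 4858 → 2429 → 7288 → 3644 → 1822 → 911 → 2734 → 1367 → 4102 → 2051 → 6154 → 3077 → 9232 → 4616 → 2308 → 1154 → 577 → 1732 → 866 → 433 → 1300 → 650 → 325 → 976 → 488 → 244 → 122 → 61 → 184 → 92 → 46 → 23 → 70 → 35 → 106 → 53 → 160 → 80 → 40 → 20 → 10 → 5 → 16 → 8 → 4 → 2 → 1
Total steps = 99

99 steps


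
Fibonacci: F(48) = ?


Sequence: 1, 1, 2, 3, 5, 8, 13, 21, 34, 55, 89, 144, 233, 377, 610, 987, 1597, 2584, 4181, 6765, 10946, 17711, 28657, 46368, 75025, 121393, 196418, 317811, 514229, 832040, 1346269, 2178309, 3524578, 5702887, 9227465, 14930352, 24157817, 39088169, 63245986, 102334155, 165580141, 267914296, 433494437, 701408733, 1134903170, 1836311903, 2971215073, 4807526976
F(48) = 4807526976


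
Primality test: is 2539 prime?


Check divisors up to sqrt(2539) = 50.3885
No divisors found.
2539 is prime.

Yes, 2539 is prime


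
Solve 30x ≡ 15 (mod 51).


GCD(30, 51) = 3 divides 15
Divide: 10x ≡ 5 (mod 17)
x ≡ 9 (mod 17)


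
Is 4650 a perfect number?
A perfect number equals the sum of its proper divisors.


Proper divisors of 4650: 1, 2, 3, 5, 6, 10, 15, 25, 30, 31, 50, 62, 75, 93, 150, 155, 186, 310, 465, 775, 930, 1550, 2325
Sum = 1 + 2 + 3 + 5 + 6 + 10 + 15 + 25 + 30 + 31 + 50 + 62 + 75 + 93 + 150 + 155 + 186 + 310 + 465 + 775 + 930 + 1550 + 2325 = 7254

No, 4650 is not perfect (7254 ≠ 4650)


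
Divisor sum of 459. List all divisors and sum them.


Divisors of 459: 1, 3, 9, 17, 27, 51, 153, 459
Sum = 1 + 3 + 9 + 17 + 27 + 51 + 153 + 459 = 720

σ(459) = 720


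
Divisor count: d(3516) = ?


3516 = 2^2 × 3^1 × 293^1
d(3516) = (2+1) × (1+1) × (1+1) = 12

12 divisors


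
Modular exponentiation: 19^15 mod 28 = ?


19^1 mod 28 = 19
19^2 mod 28 = 25
19^3 mod 28 = 27
19^4 mod 28 = 9
19^5 mod 28 = 3
19^6 mod 28 = 1
19^7 mod 28 = 19
19^8 mod 28 = 25
19^9 mod 28 = 27
19^10 mod 28 = 9
19^11 mod 28 = 3
19^12 mod 28 = 1
19^13 mod 28 = 19
19^14 mod 28 = 25
19^15 mod 28 = 27


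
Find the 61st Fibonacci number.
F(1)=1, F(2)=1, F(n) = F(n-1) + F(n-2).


Sequence: 1, 1, 2, 3, 5, 8, 13, 21, 34, 55, 89, 144, 233, 377, 610, 987, 1597, 2584, 4181, 6765, 10946, 17711, 28657, 46368, 75025, 121393, 196418, 317811, 514229, 832040, 1346269, 2178309, 3524578, 5702887, 9227465, 14930352, 24157817, 39088169, 63245986, 102334155, 165580141, 267914296, 433494437, 701408733, 1134903170, 1836311903, 2971215073, 4807526976, 7778742049, 12586269025, 20365011074, 32951280099, 53316291173, 86267571272, 139583862445, 225851433717, 365435296162, 591286729879, 956722026041, 1548008755920, 2504730781961
F(61) = 2504730781961


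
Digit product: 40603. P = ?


4 × 0 × 6 × 0 × 3 = 0


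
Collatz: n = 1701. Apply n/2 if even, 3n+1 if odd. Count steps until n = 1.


1701 → 5104 → 2552 → 1276 → 638 → 319 → 958 → 479 → 1438 → 719 → 2158 → 1079 → 3238 → 1619 → 4858 → 2429 → 7288 → 3644 → 1822 → 911 → 2734 → 1367 → 4102 → 2051 → 6154 → 3077 → 9232 → 4616 → 2308 → 1154 → 577 → 1732 → 866 → 433 → 1300 → 650 → 325 → 976 → 488 → 244 → 122 → 61 → 184 → 92 → 46 → 23 → 70 → 35 → 106 → 53 → 160 → 80 → 40 → 20 → 10 → 5 → 16 → 8 → 4 → 2 → 1
Total steps = 60

60 steps


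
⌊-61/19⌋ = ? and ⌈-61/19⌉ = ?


-61/19 = -3.2105
floor = -4
ceil = -3

floor = -4, ceil = -3


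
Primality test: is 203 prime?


203 / 7 = 29 (exact division)
203 is NOT prime.

No, 203 is not prime


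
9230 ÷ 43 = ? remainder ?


9230 = 43 * 214 + 28
Check: 9202 + 28 = 9230

q = 214, r = 28


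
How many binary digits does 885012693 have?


885012693 in base 2 = 110100110000000011100011010101
Number of digits = 30

30 digits (base 2)


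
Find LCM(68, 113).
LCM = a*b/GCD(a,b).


GCD(68, 113) = 1
LCM = 68*113/1 = 7684/1 = 7684

LCM = 7684


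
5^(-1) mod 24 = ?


Use the extended Euclidean algorithm on (24, 5); each row r = 24*s + 5*t:
r=24, s=1, t=0
r=5, s=0, t=1
q=4: r=4, s=1, t=-4   [24*(1) + 5*(-4) = 4]
q=1: r=1, s=-1, t=5   [24*(-1) + 5*(5) = 1]
q=4: r=0, s=5, t=-24   [24*(5) + 5*(-24) = 0]
GCD = 1 with t = 5, so 5*(5) ≡ 1 (mod 24)
Inverse = 5 mod 24 = 5
Check: 5 * 5 = 25 ≡ 1 (mod 24)

5^(-1) ≡ 5 (mod 24)


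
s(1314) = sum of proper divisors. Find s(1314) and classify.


Proper divisors: 1, 2, 3, 6, 9, 18, 73, 146, 219, 438, 657
Sum = 1 + 2 + 3 + 6 + 9 + 18 + 73 + 146 + 219 + 438 + 657 = 1572
1572 > 1314 → abundant

s(1314) = 1572 (abundant)


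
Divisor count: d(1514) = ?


1514 = 2^1 × 757^1
d(1514) = (1+1) × (1+1) = 4

4 divisors


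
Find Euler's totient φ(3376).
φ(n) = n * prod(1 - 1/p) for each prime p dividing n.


3376 = 2^4 × 211
Prime factors: 2, 211
φ(3376) = 3376 × (1-1/2) × (1-1/211)
= 3376 × 1/2 × 210/211 = 1680

φ(3376) = 1680


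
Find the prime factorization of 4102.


4102 / 2 = 2051
2051 / 7 = 293
293 / 293 = 1
4102 = 2 × 7 × 293


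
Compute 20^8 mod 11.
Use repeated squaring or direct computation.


20^1 mod 11 = 9
20^2 mod 11 = 4
20^3 mod 11 = 3
20^4 mod 11 = 5
20^5 mod 11 = 1
20^6 mod 11 = 9
20^7 mod 11 = 4
20^8 mod 11 = 3


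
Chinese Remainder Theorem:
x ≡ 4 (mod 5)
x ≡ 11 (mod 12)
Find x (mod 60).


M = 5*12 = 60
M1 = M/5 = 12, M2 = M/12 = 5
M1^(-1) mod 5 = 3, M2^(-1) mod 12 = 5
x = 4*12*3 + 11*5*5 = 419
419 mod 60 = 59
Check: 59 mod 5 = 4 ✓, 59 mod 12 = 11 ✓

x ≡ 59 (mod 60)


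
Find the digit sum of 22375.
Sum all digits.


2 + 2 + 3 + 7 + 5 = 19


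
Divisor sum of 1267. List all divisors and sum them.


Divisors of 1267: 1, 7, 181, 1267
Sum = 1 + 7 + 181 + 1267 = 1456

σ(1267) = 1456


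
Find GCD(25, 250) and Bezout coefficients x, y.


Tabular extended Euclidean (each row: r = 25*s + 250*t):
r=25, s=1, t=0
r=250, s=0, t=1
q=0: r=25, s=1, t=0   [25*(1) + 250*(0) = 25]
q=10: r=0, s=-10, t=1   [25*(-10) + 250*(1) = 0]
GCD = 25; from the row with r=25: x=1, y=0
Check: 25*(1) + 250*(0) = 25 + 0 = 25

GCD = 25, x = 1, y = 0


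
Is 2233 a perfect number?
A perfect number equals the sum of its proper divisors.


Proper divisors of 2233: 1, 7, 11, 29, 77, 203, 319
Sum = 1 + 7 + 11 + 29 + 77 + 203 + 319 = 647

No, 2233 is not perfect (647 ≠ 2233)


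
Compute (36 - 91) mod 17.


36 - 91 = -55
-55 mod 17 = 13


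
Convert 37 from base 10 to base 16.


37 (base 10) = 37 (decimal)
37 (decimal) = 25 (base 16)


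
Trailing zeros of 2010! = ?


floor(2010/5) = 402
floor(2010/25) = 80
floor(2010/125) = 16
floor(2010/625) = 3
Total = 501

501 trailing zeros


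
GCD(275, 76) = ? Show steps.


275 = 3 * 76 + 47
76 = 1 * 47 + 29
47 = 1 * 29 + 18
29 = 1 * 18 + 11
18 = 1 * 11 + 7
11 = 1 * 7 + 4
7 = 1 * 4 + 3
4 = 1 * 3 + 1
3 = 3 * 1 + 0
GCD = 1


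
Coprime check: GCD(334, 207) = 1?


Euclidean algorithm:
334 = 1 * 207 + 127
207 = 1 * 127 + 80
127 = 1 * 80 + 47
80 = 1 * 47 + 33
47 = 1 * 33 + 14
33 = 2 * 14 + 5
14 = 2 * 5 + 4
5 = 1 * 4 + 1
4 = 4 * 1 + 0
GCD(334, 207) = 1

Yes, coprime (GCD = 1)


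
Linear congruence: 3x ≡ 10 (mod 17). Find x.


GCD(3, 17) = 1, unique solution
a^(-1) mod 17 = 6
x = 6 * 10 mod 17 = 9

x ≡ 9 (mod 17)


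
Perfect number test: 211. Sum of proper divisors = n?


Proper divisors of 211: 1
Sum = 1 = 1

No, 211 is not perfect (1 ≠ 211)


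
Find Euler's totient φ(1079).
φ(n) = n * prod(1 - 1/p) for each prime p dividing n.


1079 = 13 × 83
Prime factors: 13, 83
φ(1079) = 1079 × (1-1/13) × (1-1/83)
= 1079 × 12/13 × 82/83 = 984

φ(1079) = 984


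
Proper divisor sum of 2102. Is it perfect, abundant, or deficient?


Proper divisors: 1, 2, 1051
Sum = 1 + 2 + 1051 = 1054
1054 < 2102 → deficient

s(2102) = 1054 (deficient)


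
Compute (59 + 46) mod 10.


59 + 46 = 105
105 mod 10 = 5


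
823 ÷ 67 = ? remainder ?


823 = 67 * 12 + 19
Check: 804 + 19 = 823

q = 12, r = 19


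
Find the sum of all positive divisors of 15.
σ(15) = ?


Divisors of 15: 1, 3, 5, 15
Sum = 1 + 3 + 5 + 15 = 24

σ(15) = 24


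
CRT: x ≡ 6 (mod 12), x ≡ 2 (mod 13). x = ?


M = 12*13 = 156
M1 = M/12 = 13, M2 = M/13 = 12
M1^(-1) mod 12 = 1, M2^(-1) mod 13 = 12
x = 6*13*1 + 2*12*12 = 366
366 mod 156 = 54
Check: 54 mod 12 = 6 ✓, 54 mod 13 = 2 ✓

x ≡ 54 (mod 156)


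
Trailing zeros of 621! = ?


floor(621/5) = 124
floor(621/25) = 24
floor(621/125) = 4
Total = 152

152 trailing zeros


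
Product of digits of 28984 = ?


2 × 8 × 9 × 8 × 4 = 4608


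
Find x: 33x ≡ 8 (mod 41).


GCD(33, 41) = 1, unique solution
a^(-1) mod 41 = 5
x = 5 * 8 mod 41 = 40

x ≡ 40 (mod 41)


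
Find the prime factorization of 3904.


3904 / 2 = 1952
1952 / 2 = 976
976 / 2 = 488
488 / 2 = 244
244 / 2 = 122
122 / 2 = 61
61 / 61 = 1
3904 = 2^6 × 61


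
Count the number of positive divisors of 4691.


4691 = 4691^1
d(4691) = (1+1) = 2

2 divisors


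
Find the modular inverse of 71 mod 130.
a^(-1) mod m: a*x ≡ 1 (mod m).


Use the extended Euclidean algorithm on (130, 71); each row r = 130*s + 71*t:
r=130, s=1, t=0
r=71, s=0, t=1
q=1: r=59, s=1, t=-1   [130*(1) + 71*(-1) = 59]
q=1: r=12, s=-1, t=2   [130*(-1) + 71*(2) = 12]
q=4: r=11, s=5, t=-9   [130*(5) + 71*(-9) = 11]
q=1: r=1, s=-6, t=11   [130*(-6) + 71*(11) = 1]
q=11: r=0, s=71, t=-130   [130*(71) + 71*(-130) = 0]
GCD = 1 with t = 11, so 71*(11) ≡ 1 (mod 130)
Inverse = 11 mod 130 = 11
Check: 71 * 11 = 781 ≡ 1 (mod 130)

71^(-1) ≡ 11 (mod 130)


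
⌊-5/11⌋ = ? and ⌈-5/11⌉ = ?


-5/11 = -0.4545
floor = -1
ceil = 0

floor = -1, ceil = 0


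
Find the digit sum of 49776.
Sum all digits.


4 + 9 + 7 + 7 + 6 = 33


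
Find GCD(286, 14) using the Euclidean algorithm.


286 = 20 * 14 + 6
14 = 2 * 6 + 2
6 = 3 * 2 + 0
GCD = 2


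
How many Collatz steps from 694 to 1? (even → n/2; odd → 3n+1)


694 → 347 → 1042 → 521 → 1564 → 782 → 391 → 1174 → 587 → 1762 → 881 → 2644 → 1322 → 661 → 1984 → 992 → 496 → 248 → 124 → 62 → 31 → 94 → 47 → 142 → 71 → 214 → 107 → 322 → 161 → 484 → 242 → 121 → 364 → 182 → 91 → 274 → 137 → 412 → 206 → 103 → 310 → 155 → 466 → 233 → 700 → 350 → 175 → 526 → 263 → 790 → 395 → 1186 → 593 → 1780 → 890 → 445 → 1336 → 668 → 334 → 167 → 502 → 251 → 754 → 377 → 1132 → 566 → 283 → 850 → 425 → 1276 → 638 → 319 → 958 → 479 → 1438 → 719 → 2158 → 1079 → 3238 → 1619 → 4858 → 2429 → 7288 → 3644 → 1822 → 911 → 2734 → 1367 → 4102 → 2051 → 6154 → 3077 → 9232 → 4616 → 2308 → 1154 → 577 → 1732 → 866 → 433 → 1300 → 650 → 325 → 976 → 488 → 244 → 122 → 61 → 184 → 92 → 46 → 23 → 70 → 35 → 106 → 53 → 160 → 80 → 40 → 20 → 10 → 5 → 16 → 8 → 4 → 2 → 1
Total steps = 126

126 steps


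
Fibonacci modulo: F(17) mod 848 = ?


F(k) mod 848 for k=1..17:
1, 1, 2, 3, 5, 8, 13, 21, 34, 55, 89, 144, 233, 377, 610, 139, 749
F(17) mod 848 = 749


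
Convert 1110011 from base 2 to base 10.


1110011 (base 2) = 115 (decimal)
115 (decimal) = 115 (base 10)


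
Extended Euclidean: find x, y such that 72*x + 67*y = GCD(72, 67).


Tabular extended Euclidean (each row: r = 72*s + 67*t):
r=72, s=1, t=0
r=67, s=0, t=1
q=1: r=5, s=1, t=-1   [72*(1) + 67*(-1) = 5]
q=13: r=2, s=-13, t=14   [72*(-13) + 67*(14) = 2]
q=2: r=1, s=27, t=-29   [72*(27) + 67*(-29) = 1]
q=2: r=0, s=-67, t=72   [72*(-67) + 67*(72) = 0]
GCD = 1; from the row with r=1: x=27, y=-29
Check: 72*(27) + 67*(-29) = 1944 - 1943 = 1

GCD = 1, x = 27, y = -29


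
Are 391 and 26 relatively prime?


Euclidean algorithm:
391 = 15 * 26 + 1
26 = 26 * 1 + 0
GCD(391, 26) = 1

Yes, coprime (GCD = 1)


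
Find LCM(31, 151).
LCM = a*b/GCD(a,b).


GCD(31, 151) = 1
LCM = 31*151/1 = 4681/1 = 4681

LCM = 4681


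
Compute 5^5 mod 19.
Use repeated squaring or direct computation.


5^1 mod 19 = 5
5^2 mod 19 = 6
5^3 mod 19 = 11
5^4 mod 19 = 17
5^5 mod 19 = 9


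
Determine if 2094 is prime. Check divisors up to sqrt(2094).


2094 / 2 = 1047 (exact division)
2094 is NOT prime.

No, 2094 is not prime


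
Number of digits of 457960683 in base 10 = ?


457960683 has 9 digits in base 10
floor(log10(457960683)) + 1 = floor(8.6608) + 1 = 9

9 digits (base 10)


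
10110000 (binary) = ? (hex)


10110000 (base 2) = 176 (decimal)
176 (decimal) = B0 (base 16)


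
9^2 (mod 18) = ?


9^1 mod 18 = 9
9^2 mod 18 = 9


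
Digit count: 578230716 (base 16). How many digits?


578230716 in base 16 = 227719BC
Number of digits = 8

8 digits (base 16)


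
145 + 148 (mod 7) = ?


145 + 148 = 293
293 mod 7 = 6


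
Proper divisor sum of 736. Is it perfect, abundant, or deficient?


Proper divisors: 1, 2, 4, 8, 16, 23, 32, 46, 92, 184, 368
Sum = 1 + 2 + 4 + 8 + 16 + 23 + 32 + 46 + 92 + 184 + 368 = 776
776 > 736 → abundant

s(736) = 776 (abundant)


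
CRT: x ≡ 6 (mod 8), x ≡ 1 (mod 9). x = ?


M = 8*9 = 72
M1 = M/8 = 9, M2 = M/9 = 8
M1^(-1) mod 8 = 1, M2^(-1) mod 9 = 8
x = 6*9*1 + 1*8*8 = 118
118 mod 72 = 46
Check: 46 mod 8 = 6 ✓, 46 mod 9 = 1 ✓

x ≡ 46 (mod 72)


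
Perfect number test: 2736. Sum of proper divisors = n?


Proper divisors of 2736: 1, 2, 3, 4, 6, 8, 9, 12, 16, 18, 19, 24, 36, 38, 48, 57, 72, 76, 114, 144, 152, 171, 228, 304, 342, 456, 684, 912, 1368
Sum = 1 + 2 + 3 + 4 + 6 + 8 + 9 + 12 + 16 + 18 + 19 + 24 + 36 + 38 + 48 + 57 + 72 + 76 + 114 + 144 + 152 + 171 + 228 + 304 + 342 + 456 + 684 + 912 + 1368 = 5324

No, 2736 is not perfect (5324 ≠ 2736)


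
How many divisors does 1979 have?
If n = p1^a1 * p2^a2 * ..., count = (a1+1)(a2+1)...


1979 = 1979^1
d(1979) = (1+1) = 2

2 divisors


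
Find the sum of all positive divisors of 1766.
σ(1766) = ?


Divisors of 1766: 1, 2, 883, 1766
Sum = 1 + 2 + 883 + 1766 = 2652

σ(1766) = 2652


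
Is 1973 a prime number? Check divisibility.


Check divisors up to sqrt(1973) = 44.4185
No divisors found.
1973 is prime.

Yes, 1973 is prime


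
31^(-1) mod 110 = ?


Use the extended Euclidean algorithm on (110, 31); each row r = 110*s + 31*t:
r=110, s=1, t=0
r=31, s=0, t=1
q=3: r=17, s=1, t=-3   [110*(1) + 31*(-3) = 17]
q=1: r=14, s=-1, t=4   [110*(-1) + 31*(4) = 14]
q=1: r=3, s=2, t=-7   [110*(2) + 31*(-7) = 3]
q=4: r=2, s=-9, t=32   [110*(-9) + 31*(32) = 2]
q=1: r=1, s=11, t=-39   [110*(11) + 31*(-39) = 1]
q=2: r=0, s=-31, t=110   [110*(-31) + 31*(110) = 0]
GCD = 1 with t = -39, so 31*(-39) ≡ 1 (mod 110)
Inverse = -39 mod 110 = 71
Check: 31 * 71 = 2201 ≡ 1 (mod 110)

31^(-1) ≡ 71 (mod 110)


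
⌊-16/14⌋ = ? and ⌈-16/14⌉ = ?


-16/14 = -1.1429
floor = -2
ceil = -1

floor = -2, ceil = -1


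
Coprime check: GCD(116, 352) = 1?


Euclidean algorithm:
352 = 3 * 116 + 4
116 = 29 * 4 + 0
GCD(116, 352) = 4

No, not coprime (GCD = 4)


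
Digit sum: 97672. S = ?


9 + 7 + 6 + 7 + 2 = 31


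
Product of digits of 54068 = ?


5 × 4 × 0 × 6 × 8 = 0


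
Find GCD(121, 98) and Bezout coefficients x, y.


Tabular extended Euclidean (each row: r = 121*s + 98*t):
r=121, s=1, t=0
r=98, s=0, t=1
q=1: r=23, s=1, t=-1   [121*(1) + 98*(-1) = 23]
q=4: r=6, s=-4, t=5   [121*(-4) + 98*(5) = 6]
q=3: r=5, s=13, t=-16   [121*(13) + 98*(-16) = 5]
q=1: r=1, s=-17, t=21   [121*(-17) + 98*(21) = 1]
q=5: r=0, s=98, t=-121   [121*(98) + 98*(-121) = 0]
GCD = 1; from the row with r=1: x=-17, y=21
Check: 121*(-17) + 98*(21) = -2057 + 2058 = 1

GCD = 1, x = -17, y = 21


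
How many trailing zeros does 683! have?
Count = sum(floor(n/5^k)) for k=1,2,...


floor(683/5) = 136
floor(683/25) = 27
floor(683/125) = 5
floor(683/625) = 1
Total = 169

169 trailing zeros


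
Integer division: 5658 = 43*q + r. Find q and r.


5658 = 43 * 131 + 25
Check: 5633 + 25 = 5658

q = 131, r = 25


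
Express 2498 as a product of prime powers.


2498 / 2 = 1249
1249 / 1249 = 1
2498 = 2 × 1249


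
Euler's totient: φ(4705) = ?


4705 = 5 × 941
Prime factors: 5, 941
φ(4705) = 4705 × (1-1/5) × (1-1/941)
= 4705 × 4/5 × 940/941 = 3760

φ(4705) = 3760


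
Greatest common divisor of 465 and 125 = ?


465 = 3 * 125 + 90
125 = 1 * 90 + 35
90 = 2 * 35 + 20
35 = 1 * 20 + 15
20 = 1 * 15 + 5
15 = 3 * 5 + 0
GCD = 5


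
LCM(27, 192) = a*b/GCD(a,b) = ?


GCD(27, 192) = 3
LCM = 27*192/3 = 5184/3 = 1728

LCM = 1728


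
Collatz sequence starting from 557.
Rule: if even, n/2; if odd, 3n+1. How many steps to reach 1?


557 → 1672 → 836 → 418 → 209 → 628 → 314 → 157 → 472 → 236 → 118 → 59 → 178 → 89 → 268 → 134 → 67 → 202 → 101 → 304 → 152 → 76 → 38 → 19 → 58 → 29 → 88 → 44 → 22 → 11 → 34 → 17 → 52 → 26 → 13 → 40 → 20 → 10 → 5 → 16 → 8 → 4 → 2 → 1
Total steps = 43

43 steps


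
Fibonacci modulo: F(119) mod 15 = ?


F(k) mod 15 for k=1..119:
1, 1, 2, 3, 5, 8, 13, 6, 4, 10, 14, 9, 8, 2, 10, 12, 7, 4, 11, 0, 11, 11, 7, 3, 10, 13, 8, 6, 14, 5, 4, 9, 13, 7, 5, 12, 2, 14, 1, 0, 1, 1, 2, 3, 5, 8, 13, 6, 4, 10, 14, 9, 8, 2, 10, 12, 7, 4, 11, 0, 11, 11, 7, 3, 10, 13, 8, 6, 14, 5, 4, 9, 13, 7, 5, 12, 2, 14, 1, 0, 1, 1, 2, 3, 5, 8, 13, 6, 4, 10, 14, 9, 8, 2, 10, 12, 7, 4, 11, 0, 11, 11, 7, 3, 10, 13, 8, 6, 14, 5, 4, 9, 13, 7, 5, 12, 2, 14, 1
F(119) mod 15 = 1


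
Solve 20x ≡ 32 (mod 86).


GCD(20, 86) = 2 divides 32
Divide: 10x ≡ 16 (mod 43)
x ≡ 36 (mod 43)


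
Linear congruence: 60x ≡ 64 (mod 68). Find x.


GCD(60, 68) = 4 divides 64
Divide: 15x ≡ 16 (mod 17)
x ≡ 9 (mod 17)


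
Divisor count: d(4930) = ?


4930 = 2^1 × 5^1 × 17^1 × 29^1
d(4930) = (1+1) × (1+1) × (1+1) × (1+1) = 16

16 divisors


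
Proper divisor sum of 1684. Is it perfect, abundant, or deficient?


Proper divisors: 1, 2, 4, 421, 842
Sum = 1 + 2 + 4 + 421 + 842 = 1270
1270 < 1684 → deficient

s(1684) = 1270 (deficient)


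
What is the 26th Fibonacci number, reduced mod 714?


F(k) mod 714 for k=1..26:
1, 1, 2, 3, 5, 8, 13, 21, 34, 55, 89, 144, 233, 377, 610, 273, 169, 442, 611, 339, 236, 575, 97, 672, 55, 13
F(26) mod 714 = 13


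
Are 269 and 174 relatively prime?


Euclidean algorithm:
269 = 1 * 174 + 95
174 = 1 * 95 + 79
95 = 1 * 79 + 16
79 = 4 * 16 + 15
16 = 1 * 15 + 1
15 = 15 * 1 + 0
GCD(269, 174) = 1

Yes, coprime (GCD = 1)


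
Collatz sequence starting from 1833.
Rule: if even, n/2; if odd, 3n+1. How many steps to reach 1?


1833 → 5500 → 2750 → 1375 → 4126 → 2063 → 6190 → 3095 → 9286 → 4643 → 13930 → 6965 → 20896 → 10448 → 5224 → 2612 → 1306 → 653 → 1960 → 980 → 490 → 245 → 736 → 368 → 184 → 92 → 46 → 23 → 70 → 35 → 106 → 53 → 160 → 80 → 40 → 20 → 10 → 5 → 16 → 8 → 4 → 2 → 1
Total steps = 42

42 steps


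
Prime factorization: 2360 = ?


2360 / 2 = 1180
1180 / 2 = 590
590 / 2 = 295
295 / 5 = 59
59 / 59 = 1
2360 = 2^3 × 5 × 59


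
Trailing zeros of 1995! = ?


floor(1995/5) = 399
floor(1995/25) = 79
floor(1995/125) = 15
floor(1995/625) = 3
Total = 496

496 trailing zeros


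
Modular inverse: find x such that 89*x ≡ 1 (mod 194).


Use the extended Euclidean algorithm on (194, 89); each row r = 194*s + 89*t:
r=194, s=1, t=0
r=89, s=0, t=1
q=2: r=16, s=1, t=-2   [194*(1) + 89*(-2) = 16]
q=5: r=9, s=-5, t=11   [194*(-5) + 89*(11) = 9]
q=1: r=7, s=6, t=-13   [194*(6) + 89*(-13) = 7]
q=1: r=2, s=-11, t=24   [194*(-11) + 89*(24) = 2]
q=3: r=1, s=39, t=-85   [194*(39) + 89*(-85) = 1]
q=2: r=0, s=-89, t=194   [194*(-89) + 89*(194) = 0]
GCD = 1 with t = -85, so 89*(-85) ≡ 1 (mod 194)
Inverse = -85 mod 194 = 109
Check: 89 * 109 = 9701 ≡ 1 (mod 194)

89^(-1) ≡ 109 (mod 194)


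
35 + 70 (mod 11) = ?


35 + 70 = 105
105 mod 11 = 6


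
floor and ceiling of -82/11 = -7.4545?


-82/11 = -7.4545
floor = -8
ceil = -7

floor = -8, ceil = -7


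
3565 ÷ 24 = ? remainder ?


3565 = 24 * 148 + 13
Check: 3552 + 13 = 3565

q = 148, r = 13


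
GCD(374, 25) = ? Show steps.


374 = 14 * 25 + 24
25 = 1 * 24 + 1
24 = 24 * 1 + 0
GCD = 1


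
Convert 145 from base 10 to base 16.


145 (base 10) = 145 (decimal)
145 (decimal) = 91 (base 16)


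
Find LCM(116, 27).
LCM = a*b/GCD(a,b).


GCD(116, 27) = 1
LCM = 116*27/1 = 3132/1 = 3132

LCM = 3132


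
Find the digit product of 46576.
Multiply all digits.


4 × 6 × 5 × 7 × 6 = 5040


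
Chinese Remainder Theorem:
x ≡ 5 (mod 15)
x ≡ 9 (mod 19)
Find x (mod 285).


M = 15*19 = 285
M1 = M/15 = 19, M2 = M/19 = 15
M1^(-1) mod 15 = 4, M2^(-1) mod 19 = 14
x = 5*19*4 + 9*15*14 = 2270
2270 mod 285 = 275
Check: 275 mod 15 = 5 ✓, 275 mod 19 = 9 ✓

x ≡ 275 (mod 285)


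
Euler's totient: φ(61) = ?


61 = 61
Prime factors: 61
φ(61) = 61 × (1-1/61)
= 61 × 60/61 = 60

φ(61) = 60


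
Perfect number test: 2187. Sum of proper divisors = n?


Proper divisors of 2187: 1, 3, 9, 27, 81, 243, 729
Sum = 1 + 3 + 9 + 27 + 81 + 243 + 729 = 1093

No, 2187 is not perfect (1093 ≠ 2187)


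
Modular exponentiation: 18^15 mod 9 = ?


18^1 mod 9 = 0
18^2 mod 9 = 0
18^3 mod 9 = 0
18^4 mod 9 = 0
18^5 mod 9 = 0
18^6 mod 9 = 0
18^7 mod 9 = 0
18^8 mod 9 = 0
18^9 mod 9 = 0
18^10 mod 9 = 0
18^11 mod 9 = 0
18^12 mod 9 = 0
18^13 mod 9 = 0
18^14 mod 9 = 0
18^15 mod 9 = 0


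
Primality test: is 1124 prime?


1124 / 2 = 562 (exact division)
1124 is NOT prime.

No, 1124 is not prime


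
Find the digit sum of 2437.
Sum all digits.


2 + 4 + 3 + 7 = 16


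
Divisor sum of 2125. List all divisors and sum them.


Divisors of 2125: 1, 5, 17, 25, 85, 125, 425, 2125
Sum = 1 + 5 + 17 + 25 + 85 + 125 + 425 + 2125 = 2808

σ(2125) = 2808


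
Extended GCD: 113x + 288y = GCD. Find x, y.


Tabular extended Euclidean (each row: r = 113*s + 288*t):
r=113, s=1, t=0
r=288, s=0, t=1
q=0: r=113, s=1, t=0   [113*(1) + 288*(0) = 113]
q=2: r=62, s=-2, t=1   [113*(-2) + 288*(1) = 62]
q=1: r=51, s=3, t=-1   [113*(3) + 288*(-1) = 51]
q=1: r=11, s=-5, t=2   [113*(-5) + 288*(2) = 11]
q=4: r=7, s=23, t=-9   [113*(23) + 288*(-9) = 7]
q=1: r=4, s=-28, t=11   [113*(-28) + 288*(11) = 4]
q=1: r=3, s=51, t=-20   [113*(51) + 288*(-20) = 3]
q=1: r=1, s=-79, t=31   [113*(-79) + 288*(31) = 1]
q=3: r=0, s=288, t=-113   [113*(288) + 288*(-113) = 0]
GCD = 1; from the row with r=1: x=-79, y=31
Check: 113*(-79) + 288*(31) = -8927 + 8928 = 1

GCD = 1, x = -79, y = 31


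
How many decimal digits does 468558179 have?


468558179 has 9 digits in base 10
floor(log10(468558179)) + 1 = floor(8.6708) + 1 = 9

9 digits (base 10)


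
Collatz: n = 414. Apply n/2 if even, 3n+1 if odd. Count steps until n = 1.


414 → 207 → 622 → 311 → 934 → 467 → 1402 → 701 → 2104 → 1052 → 526 → 263 → 790 → 395 → 1186 → 593 → 1780 → 890 → 445 → 1336 → 668 → 334 → 167 → 502 → 251 → 754 → 377 → 1132 → 566 → 283 → 850 → 425 → 1276 → 638 → 319 → 958 → 479 → 1438 → 719 → 2158 → 1079 → 3238 → 1619 → 4858 → 2429 → 7288 → 3644 → 1822 → 911 → 2734 → 1367 → 4102 → 2051 → 6154 → 3077 → 9232 → 4616 → 2308 → 1154 → 577 → 1732 → 866 → 433 → 1300 → 650 → 325 → 976 → 488 → 244 → 122 → 61 → 184 → 92 → 46 → 23 → 70 → 35 → 106 → 53 → 160 → 80 → 40 → 20 → 10 → 5 → 16 → 8 → 4 → 2 → 1
Total steps = 89

89 steps


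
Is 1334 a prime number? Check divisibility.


1334 / 2 = 667 (exact division)
1334 is NOT prime.

No, 1334 is not prime


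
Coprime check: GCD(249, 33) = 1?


Euclidean algorithm:
249 = 7 * 33 + 18
33 = 1 * 18 + 15
18 = 1 * 15 + 3
15 = 5 * 3 + 0
GCD(249, 33) = 3

No, not coprime (GCD = 3)


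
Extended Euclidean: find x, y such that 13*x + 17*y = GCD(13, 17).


Tabular extended Euclidean (each row: r = 13*s + 17*t):
r=13, s=1, t=0
r=17, s=0, t=1
q=0: r=13, s=1, t=0   [13*(1) + 17*(0) = 13]
q=1: r=4, s=-1, t=1   [13*(-1) + 17*(1) = 4]
q=3: r=1, s=4, t=-3   [13*(4) + 17*(-3) = 1]
q=4: r=0, s=-17, t=13   [13*(-17) + 17*(13) = 0]
GCD = 1; from the row with r=1: x=4, y=-3
Check: 13*(4) + 17*(-3) = 52 - 51 = 1

GCD = 1, x = 4, y = -3


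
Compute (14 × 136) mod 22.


14 × 136 = 1904
1904 mod 22 = 12


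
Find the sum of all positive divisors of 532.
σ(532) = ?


Divisors of 532: 1, 2, 4, 7, 14, 19, 28, 38, 76, 133, 266, 532
Sum = 1 + 2 + 4 + 7 + 14 + 19 + 28 + 38 + 76 + 133 + 266 + 532 = 1120

σ(532) = 1120


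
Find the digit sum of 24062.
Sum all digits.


2 + 4 + 0 + 6 + 2 = 14


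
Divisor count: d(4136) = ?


4136 = 2^3 × 11^1 × 47^1
d(4136) = (3+1) × (1+1) × (1+1) = 16

16 divisors


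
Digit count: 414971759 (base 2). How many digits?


414971759 in base 2 = 11000101110111111011101101111
Number of digits = 29

29 digits (base 2)


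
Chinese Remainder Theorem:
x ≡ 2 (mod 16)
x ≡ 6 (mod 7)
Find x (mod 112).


M = 16*7 = 112
M1 = M/16 = 7, M2 = M/7 = 16
M1^(-1) mod 16 = 7, M2^(-1) mod 7 = 4
x = 2*7*7 + 6*16*4 = 482
482 mod 112 = 34
Check: 34 mod 16 = 2 ✓, 34 mod 7 = 6 ✓

x ≡ 34 (mod 112)


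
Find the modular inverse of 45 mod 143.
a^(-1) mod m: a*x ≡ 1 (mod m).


Use the extended Euclidean algorithm on (143, 45); each row r = 143*s + 45*t:
r=143, s=1, t=0
r=45, s=0, t=1
q=3: r=8, s=1, t=-3   [143*(1) + 45*(-3) = 8]
q=5: r=5, s=-5, t=16   [143*(-5) + 45*(16) = 5]
q=1: r=3, s=6, t=-19   [143*(6) + 45*(-19) = 3]
q=1: r=2, s=-11, t=35   [143*(-11) + 45*(35) = 2]
q=1: r=1, s=17, t=-54   [143*(17) + 45*(-54) = 1]
q=2: r=0, s=-45, t=143   [143*(-45) + 45*(143) = 0]
GCD = 1 with t = -54, so 45*(-54) ≡ 1 (mod 143)
Inverse = -54 mod 143 = 89
Check: 45 * 89 = 4005 ≡ 1 (mod 143)

45^(-1) ≡ 89 (mod 143)


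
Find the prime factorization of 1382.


1382 / 2 = 691
691 / 691 = 1
1382 = 2 × 691


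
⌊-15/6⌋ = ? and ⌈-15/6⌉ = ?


-15/6 = -2.5000
floor = -3
ceil = -2

floor = -3, ceil = -2


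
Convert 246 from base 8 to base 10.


246 (base 8) = 166 (decimal)
166 (decimal) = 166 (base 10)


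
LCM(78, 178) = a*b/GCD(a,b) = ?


GCD(78, 178) = 2
LCM = 78*178/2 = 13884/2 = 6942

LCM = 6942


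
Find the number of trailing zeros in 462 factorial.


floor(462/5) = 92
floor(462/25) = 18
floor(462/125) = 3
Total = 113

113 trailing zeros


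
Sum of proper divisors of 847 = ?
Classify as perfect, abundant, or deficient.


Proper divisors: 1, 7, 11, 77, 121
Sum = 1 + 7 + 11 + 77 + 121 = 217
217 < 847 → deficient

s(847) = 217 (deficient)


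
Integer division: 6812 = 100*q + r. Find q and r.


6812 = 100 * 68 + 12
Check: 6800 + 12 = 6812

q = 68, r = 12


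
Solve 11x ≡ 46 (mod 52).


GCD(11, 52) = 1, unique solution
a^(-1) mod 52 = 19
x = 19 * 46 mod 52 = 42

x ≡ 42 (mod 52)


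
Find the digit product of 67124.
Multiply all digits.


6 × 7 × 1 × 2 × 4 = 336


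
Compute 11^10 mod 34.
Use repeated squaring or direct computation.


11^1 mod 34 = 11
11^2 mod 34 = 19
11^3 mod 34 = 5
11^4 mod 34 = 21
11^5 mod 34 = 27
11^6 mod 34 = 25
11^7 mod 34 = 3
11^8 mod 34 = 33
11^9 mod 34 = 23
11^10 mod 34 = 15


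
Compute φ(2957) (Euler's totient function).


2957 = 2957
Prime factors: 2957
φ(2957) = 2957 × (1-1/2957)
= 2957 × 2956/2957 = 2956

φ(2957) = 2956


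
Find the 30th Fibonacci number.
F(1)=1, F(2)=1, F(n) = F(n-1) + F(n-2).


Sequence: 1, 1, 2, 3, 5, 8, 13, 21, 34, 55, 89, 144, 233, 377, 610, 987, 1597, 2584, 4181, 6765, 10946, 17711, 28657, 46368, 75025, 121393, 196418, 317811, 514229, 832040
F(30) = 832040


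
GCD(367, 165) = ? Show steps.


367 = 2 * 165 + 37
165 = 4 * 37 + 17
37 = 2 * 17 + 3
17 = 5 * 3 + 2
3 = 1 * 2 + 1
2 = 2 * 1 + 0
GCD = 1


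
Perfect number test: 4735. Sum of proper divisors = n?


Proper divisors of 4735: 1, 5, 947
Sum = 1 + 5 + 947 = 953

No, 4735 is not perfect (953 ≠ 4735)


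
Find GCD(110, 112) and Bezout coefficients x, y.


Tabular extended Euclidean (each row: r = 110*s + 112*t):
r=110, s=1, t=0
r=112, s=0, t=1
q=0: r=110, s=1, t=0   [110*(1) + 112*(0) = 110]
q=1: r=2, s=-1, t=1   [110*(-1) + 112*(1) = 2]
q=55: r=0, s=56, t=-55   [110*(56) + 112*(-55) = 0]
GCD = 2; from the row with r=2: x=-1, y=1
Check: 110*(-1) + 112*(1) = -110 + 112 = 2

GCD = 2, x = -1, y = 1


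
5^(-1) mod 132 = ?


Use the extended Euclidean algorithm on (132, 5); each row r = 132*s + 5*t:
r=132, s=1, t=0
r=5, s=0, t=1
q=26: r=2, s=1, t=-26   [132*(1) + 5*(-26) = 2]
q=2: r=1, s=-2, t=53   [132*(-2) + 5*(53) = 1]
q=2: r=0, s=5, t=-132   [132*(5) + 5*(-132) = 0]
GCD = 1 with t = 53, so 5*(53) ≡ 1 (mod 132)
Inverse = 53 mod 132 = 53
Check: 5 * 53 = 265 ≡ 1 (mod 132)

5^(-1) ≡ 53 (mod 132)


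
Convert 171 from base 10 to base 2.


171 (base 10) = 171 (decimal)
171 (decimal) = 10101011 (base 2)


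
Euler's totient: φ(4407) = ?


4407 = 3 × 13 × 113
Prime factors: 3, 13, 113
φ(4407) = 4407 × (1-1/3) × (1-1/13) × (1-1/113)
= 4407 × 2/3 × 12/13 × 112/113 = 2688

φ(4407) = 2688


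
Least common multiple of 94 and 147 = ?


GCD(94, 147) = 1
LCM = 94*147/1 = 13818/1 = 13818

LCM = 13818


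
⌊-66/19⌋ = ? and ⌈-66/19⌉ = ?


-66/19 = -3.4737
floor = -4
ceil = -3

floor = -4, ceil = -3


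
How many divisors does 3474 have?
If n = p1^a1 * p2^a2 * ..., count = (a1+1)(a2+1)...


3474 = 2^1 × 3^2 × 193^1
d(3474) = (1+1) × (2+1) × (1+1) = 12

12 divisors


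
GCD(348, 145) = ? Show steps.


348 = 2 * 145 + 58
145 = 2 * 58 + 29
58 = 2 * 29 + 0
GCD = 29


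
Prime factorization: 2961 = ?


2961 / 3 = 987
987 / 3 = 329
329 / 7 = 47
47 / 47 = 1
2961 = 3^2 × 7 × 47


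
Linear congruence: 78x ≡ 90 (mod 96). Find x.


GCD(78, 96) = 6 divides 90
Divide: 13x ≡ 15 (mod 16)
x ≡ 11 (mod 16)


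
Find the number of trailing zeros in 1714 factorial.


floor(1714/5) = 342
floor(1714/25) = 68
floor(1714/125) = 13
floor(1714/625) = 2
Total = 425

425 trailing zeros


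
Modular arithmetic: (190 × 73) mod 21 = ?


190 × 73 = 13870
13870 mod 21 = 10


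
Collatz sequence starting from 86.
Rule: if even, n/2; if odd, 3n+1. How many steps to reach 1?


86 → 43 → 130 → 65 → 196 → 98 → 49 → 148 → 74 → 37 → 112 → 56 → 28 → 14 → 7 → 22 → 11 → 34 → 17 → 52 → 26 → 13 → 40 → 20 → 10 → 5 → 16 → 8 → 4 → 2 → 1
Total steps = 30

30 steps


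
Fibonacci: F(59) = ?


Sequence: 1, 1, 2, 3, 5, 8, 13, 21, 34, 55, 89, 144, 233, 377, 610, 987, 1597, 2584, 4181, 6765, 10946, 17711, 28657, 46368, 75025, 121393, 196418, 317811, 514229, 832040, 1346269, 2178309, 3524578, 5702887, 9227465, 14930352, 24157817, 39088169, 63245986, 102334155, 165580141, 267914296, 433494437, 701408733, 1134903170, 1836311903, 2971215073, 4807526976, 7778742049, 12586269025, 20365011074, 32951280099, 53316291173, 86267571272, 139583862445, 225851433717, 365435296162, 591286729879, 956722026041
F(59) = 956722026041


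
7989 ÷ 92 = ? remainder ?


7989 = 92 * 86 + 77
Check: 7912 + 77 = 7989

q = 86, r = 77


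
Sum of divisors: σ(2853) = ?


Divisors of 2853: 1, 3, 9, 317, 951, 2853
Sum = 1 + 3 + 9 + 317 + 951 + 2853 = 4134

σ(2853) = 4134


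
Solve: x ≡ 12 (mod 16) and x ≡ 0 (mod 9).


M = 16*9 = 144
M1 = M/16 = 9, M2 = M/9 = 16
M1^(-1) mod 16 = 9, M2^(-1) mod 9 = 4
x = 12*9*9 + 0*16*4 = 972
972 mod 144 = 108
Check: 108 mod 16 = 12 ✓, 108 mod 9 = 0 ✓

x ≡ 108 (mod 144)


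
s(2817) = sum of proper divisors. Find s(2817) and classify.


Proper divisors: 1, 3, 9, 313, 939
Sum = 1 + 3 + 9 + 313 + 939 = 1265
1265 < 2817 → deficient

s(2817) = 1265 (deficient)


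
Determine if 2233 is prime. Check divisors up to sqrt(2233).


2233 / 7 = 319 (exact division)
2233 is NOT prime.

No, 2233 is not prime


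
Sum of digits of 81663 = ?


8 + 1 + 6 + 6 + 3 = 24


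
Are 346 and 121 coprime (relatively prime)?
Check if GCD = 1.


Euclidean algorithm:
346 = 2 * 121 + 104
121 = 1 * 104 + 17
104 = 6 * 17 + 2
17 = 8 * 2 + 1
2 = 2 * 1 + 0
GCD(346, 121) = 1

Yes, coprime (GCD = 1)


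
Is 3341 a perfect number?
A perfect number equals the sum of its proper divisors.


Proper divisors of 3341: 1, 13, 257
Sum = 1 + 13 + 257 = 271

No, 3341 is not perfect (271 ≠ 3341)


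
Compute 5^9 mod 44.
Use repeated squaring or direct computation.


5^1 mod 44 = 5
5^2 mod 44 = 25
5^3 mod 44 = 37
5^4 mod 44 = 9
5^5 mod 44 = 1
5^6 mod 44 = 5
5^7 mod 44 = 25
5^8 mod 44 = 37
5^9 mod 44 = 9


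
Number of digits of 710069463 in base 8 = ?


710069463 in base 8 = 5224546327
Number of digits = 10

10 digits (base 8)


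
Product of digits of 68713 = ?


6 × 8 × 7 × 1 × 3 = 1008


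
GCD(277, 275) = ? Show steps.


277 = 1 * 275 + 2
275 = 137 * 2 + 1
2 = 2 * 1 + 0
GCD = 1


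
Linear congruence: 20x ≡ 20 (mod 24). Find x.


GCD(20, 24) = 4 divides 20
Divide: 5x ≡ 5 (mod 6)
x ≡ 1 (mod 6)


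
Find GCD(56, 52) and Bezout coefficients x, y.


Tabular extended Euclidean (each row: r = 56*s + 52*t):
r=56, s=1, t=0
r=52, s=0, t=1
q=1: r=4, s=1, t=-1   [56*(1) + 52*(-1) = 4]
q=13: r=0, s=-13, t=14   [56*(-13) + 52*(14) = 0]
GCD = 4; from the row with r=4: x=1, y=-1
Check: 56*(1) + 52*(-1) = 56 - 52 = 4

GCD = 4, x = 1, y = -1


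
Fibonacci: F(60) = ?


Sequence: 1, 1, 2, 3, 5, 8, 13, 21, 34, 55, 89, 144, 233, 377, 610, 987, 1597, 2584, 4181, 6765, 10946, 17711, 28657, 46368, 75025, 121393, 196418, 317811, 514229, 832040, 1346269, 2178309, 3524578, 5702887, 9227465, 14930352, 24157817, 39088169, 63245986, 102334155, 165580141, 267914296, 433494437, 701408733, 1134903170, 1836311903, 2971215073, 4807526976, 7778742049, 12586269025, 20365011074, 32951280099, 53316291173, 86267571272, 139583862445, 225851433717, 365435296162, 591286729879, 956722026041, 1548008755920
F(60) = 1548008755920


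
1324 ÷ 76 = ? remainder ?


1324 = 76 * 17 + 32
Check: 1292 + 32 = 1324

q = 17, r = 32


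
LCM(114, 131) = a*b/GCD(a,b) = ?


GCD(114, 131) = 1
LCM = 114*131/1 = 14934/1 = 14934

LCM = 14934


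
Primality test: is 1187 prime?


Check divisors up to sqrt(1187) = 34.4529
No divisors found.
1187 is prime.

Yes, 1187 is prime


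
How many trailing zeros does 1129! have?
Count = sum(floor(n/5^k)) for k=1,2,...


floor(1129/5) = 225
floor(1129/25) = 45
floor(1129/125) = 9
floor(1129/625) = 1
Total = 280

280 trailing zeros
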